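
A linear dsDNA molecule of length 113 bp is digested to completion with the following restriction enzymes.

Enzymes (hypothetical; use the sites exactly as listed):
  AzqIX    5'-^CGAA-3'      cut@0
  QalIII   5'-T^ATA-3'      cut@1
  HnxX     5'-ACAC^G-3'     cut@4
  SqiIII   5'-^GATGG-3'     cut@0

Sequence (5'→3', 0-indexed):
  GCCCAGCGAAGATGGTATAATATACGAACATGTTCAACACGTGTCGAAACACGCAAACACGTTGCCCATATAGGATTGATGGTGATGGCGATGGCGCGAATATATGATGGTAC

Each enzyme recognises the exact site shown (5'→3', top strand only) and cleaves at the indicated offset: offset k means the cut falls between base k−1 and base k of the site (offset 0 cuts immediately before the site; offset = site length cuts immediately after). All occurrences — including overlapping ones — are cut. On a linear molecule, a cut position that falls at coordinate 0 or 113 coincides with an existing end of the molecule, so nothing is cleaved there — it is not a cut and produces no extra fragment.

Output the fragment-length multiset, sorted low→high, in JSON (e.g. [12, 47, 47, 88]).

[3,4,4,4,5,5,6,6,6,6,7,8,8,8,8,9,16]

Site scan:
  AzqIX (CGAA, off=0): starts [6, 24, 44, 96] → cuts [6, 24, 44, 96]
  QalIII (TATA, off=1): starts [15, 20, 68, 100] → cuts [16, 21, 69, 101]
  HnxX (ACACG, off=4): starts [36, 48, 56] → cuts [40, 52, 60]
  SqiIII (GATGG, off=0): starts [10, 77, 83, 89, 105] → cuts [10, 77, 83, 89, 105]

Pooled cuts: [6, 10, 16, 21, 24, 40, 44, 52, 60, 69, 77, 83, 89, 96, 101, 105]

Fragments:
  [0,6): 6 bp
  [6,10): 4 bp
  [10,16): 6 bp
  [16,21): 5 bp
  [21,24): 3 bp
  [24,40): 16 bp
  [40,44): 4 bp
  [44,52): 8 bp
  [52,60): 8 bp
  [60,69): 9 bp
  [69,77): 8 bp
  [77,83): 6 bp
  [83,89): 6 bp
  [89,96): 7 bp
  [96,101): 5 bp
  [101,105): 4 bp
  [105,113): 8 bp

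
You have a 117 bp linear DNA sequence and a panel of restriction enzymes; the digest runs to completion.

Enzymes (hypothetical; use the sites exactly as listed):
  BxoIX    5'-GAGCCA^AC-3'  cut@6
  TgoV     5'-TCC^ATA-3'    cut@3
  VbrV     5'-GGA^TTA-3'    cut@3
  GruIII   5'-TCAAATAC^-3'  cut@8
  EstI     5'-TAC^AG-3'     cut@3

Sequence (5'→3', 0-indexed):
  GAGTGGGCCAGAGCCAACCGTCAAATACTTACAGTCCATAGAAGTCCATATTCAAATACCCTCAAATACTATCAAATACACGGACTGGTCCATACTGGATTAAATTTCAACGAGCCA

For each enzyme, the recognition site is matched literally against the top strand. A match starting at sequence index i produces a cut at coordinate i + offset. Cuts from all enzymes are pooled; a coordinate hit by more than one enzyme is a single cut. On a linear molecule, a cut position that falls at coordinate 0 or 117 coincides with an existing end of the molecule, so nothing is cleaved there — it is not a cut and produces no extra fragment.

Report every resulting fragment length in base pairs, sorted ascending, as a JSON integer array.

[4,5,8,10,10,10,12,12,12,16,18]

Scan for sites:
  BxoIX GAGCCAAC/6: at [10] ⇒ [16]
  TgoV TCCATA/3: at [34, 44, 88] ⇒ [37, 47, 91]
  VbrV GGATTA/3: at [96] ⇒ [99]
  GruIII TCAAATAC/8: at [20, 51, 61, 71] ⇒ [28, 59, 69, 79]
  EstI TACAG/3: at [29] ⇒ [32]

All cut coordinates (distinct, sorted): [16, 28, 32, 37, 47, 59, 69, 79, 91, 99]

Fragments:
  [0,16): 16 bp
  [16,28): 12 bp
  [28,32): 4 bp
  [32,37): 5 bp
  [37,47): 10 bp
  [47,59): 12 bp
  [59,69): 10 bp
  [69,79): 10 bp
  [79,91): 12 bp
  [91,99): 8 bp
  [99,117): 18 bp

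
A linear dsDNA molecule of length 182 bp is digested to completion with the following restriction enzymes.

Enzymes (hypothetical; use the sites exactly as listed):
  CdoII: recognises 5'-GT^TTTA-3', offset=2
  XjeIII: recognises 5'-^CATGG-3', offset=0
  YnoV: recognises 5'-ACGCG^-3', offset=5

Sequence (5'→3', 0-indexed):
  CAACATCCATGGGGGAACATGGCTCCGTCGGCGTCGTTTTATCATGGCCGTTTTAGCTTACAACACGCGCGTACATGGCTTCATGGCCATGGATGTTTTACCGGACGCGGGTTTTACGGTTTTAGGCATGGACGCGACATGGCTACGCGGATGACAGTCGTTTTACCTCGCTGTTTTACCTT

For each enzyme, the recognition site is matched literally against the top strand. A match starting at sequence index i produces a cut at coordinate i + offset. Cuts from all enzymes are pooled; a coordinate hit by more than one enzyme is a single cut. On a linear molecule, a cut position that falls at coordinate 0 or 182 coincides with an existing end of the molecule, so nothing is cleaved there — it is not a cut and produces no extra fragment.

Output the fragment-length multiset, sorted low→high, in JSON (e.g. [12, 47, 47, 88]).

[1,3,4,5,6,6,7,8,8,8,9,9,10,10,12,12,13,13,18,20]

Site scan:
  CdoII GTTTTA/2: at [35, 49, 94, 110, 118, 159, 172] ⇒ [37, 51, 96, 112, 120, 161, 174]
  XjeIII CATGG/0: at [7, 17, 42, 73, 81, 87, 126, 137] ⇒ [7, 17, 42, 73, 81, 87, 126, 137]
  YnoV ACGCG/5: at [64, 104, 131, 144] ⇒ [69, 109, 136, 149]

Pooled cuts: [7, 17, 37, 42, 51, 69, 73, 81, 87, 96, 109, 112, 120, 126, 136, 137, 149, 161, 174]

Fragment lengths:
  [0,7): 7 bp
  [7,17): 10 bp
  [17,37): 20 bp
  [37,42): 5 bp
  [42,51): 9 bp
  [51,69): 18 bp
  [69,73): 4 bp
  [73,81): 8 bp
  [81,87): 6 bp
  [87,96): 9 bp
  [96,109): 13 bp
  [109,112): 3 bp
  [112,120): 8 bp
  [120,126): 6 bp
  [126,136): 10 bp
  [136,137): 1 bp
  [137,149): 12 bp
  [149,161): 12 bp
  [161,174): 13 bp
  [174,182): 8 bp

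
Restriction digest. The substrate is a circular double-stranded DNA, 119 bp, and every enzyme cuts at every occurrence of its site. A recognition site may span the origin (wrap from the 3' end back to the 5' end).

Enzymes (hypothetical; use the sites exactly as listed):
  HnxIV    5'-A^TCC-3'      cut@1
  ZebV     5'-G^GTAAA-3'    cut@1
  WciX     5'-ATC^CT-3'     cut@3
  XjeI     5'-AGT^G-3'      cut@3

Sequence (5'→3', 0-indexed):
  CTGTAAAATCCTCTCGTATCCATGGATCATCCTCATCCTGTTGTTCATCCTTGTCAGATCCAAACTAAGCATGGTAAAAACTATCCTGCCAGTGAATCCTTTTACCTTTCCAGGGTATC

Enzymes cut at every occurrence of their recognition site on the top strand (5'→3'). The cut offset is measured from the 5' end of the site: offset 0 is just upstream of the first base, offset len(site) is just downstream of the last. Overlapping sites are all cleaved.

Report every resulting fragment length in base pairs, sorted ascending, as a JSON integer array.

Site scan:
  HnxIV ATCC/1: at [7, 17, 28, 34, 46, 57, 82, 95, 116] ⇒ [8, 18, 29, 35, 47, 58, 83, 96, 117]
  ZebV GGTAAA/1: at [72] ⇒ [73]
  WciX ATCCT/3: at [7, 28, 34, 46, 82, 95, 116] ⇒ [0, 10, 31, 37, 49, 85, 98]
  XjeI AGTG/3: at [90] ⇒ [93]

All cut coordinates (distinct, sorted): [0, 8, 10, 18, 29, 31, 35, 37, 47, 49, 58, 73, 83, 85, 93, 96, 98, 117]

Fragment lengths:
  0→8: 8 bp
  8→10: 2 bp
  10→18: 8 bp
  18→29: 11 bp
  29→31: 2 bp
  31→35: 4 bp
  35→37: 2 bp
  37→47: 10 bp
  47→49: 2 bp
  49→58: 9 bp
  58→73: 15 bp
  73→83: 10 bp
  83→85: 2 bp
  85→93: 8 bp
  93→96: 3 bp
  96→98: 2 bp
  98→117: 19 bp
  117→0 (wrap): 119-117+0 = 2 bp

[2,2,2,2,2,2,2,3,4,8,8,8,9,10,10,11,15,19]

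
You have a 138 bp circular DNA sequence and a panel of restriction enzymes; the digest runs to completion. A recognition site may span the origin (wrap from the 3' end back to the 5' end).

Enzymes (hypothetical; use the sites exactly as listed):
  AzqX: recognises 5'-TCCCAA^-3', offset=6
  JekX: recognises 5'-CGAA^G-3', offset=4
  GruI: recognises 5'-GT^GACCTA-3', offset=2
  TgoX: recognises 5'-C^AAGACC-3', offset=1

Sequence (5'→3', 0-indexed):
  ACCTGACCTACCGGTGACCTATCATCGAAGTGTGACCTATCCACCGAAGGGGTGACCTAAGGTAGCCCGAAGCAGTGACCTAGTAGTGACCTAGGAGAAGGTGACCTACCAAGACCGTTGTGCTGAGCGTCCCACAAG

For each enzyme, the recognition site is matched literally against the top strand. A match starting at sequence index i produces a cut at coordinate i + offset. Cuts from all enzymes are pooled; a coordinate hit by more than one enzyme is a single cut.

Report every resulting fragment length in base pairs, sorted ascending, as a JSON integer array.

[4,5,5,8,11,14,15,15,18,18,25]

Scan for sites:
  AzqX (TCCCAA, off=6): no sites
  JekX CGAAG/4: at [25, 44, 67] ⇒ [29, 48, 71]
  GruI GTGACCTA/2: at [13, 31, 51, 74, 85, 100] ⇒ [15, 33, 53, 76, 87, 102]
  TgoX CAAGACC/1: at [109, 134] ⇒ [110, 135]

Pooled cuts: [15, 29, 33, 48, 53, 71, 76, 87, 102, 110, 135]

Fragment lengths:
  15→29: 14 bp
  29→33: 4 bp
  33→48: 15 bp
  48→53: 5 bp
  53→71: 18 bp
  71→76: 5 bp
  76→87: 11 bp
  87→102: 15 bp
  102→110: 8 bp
  110→135: 25 bp
  135→15 (wrap): 138-135+15 = 18 bp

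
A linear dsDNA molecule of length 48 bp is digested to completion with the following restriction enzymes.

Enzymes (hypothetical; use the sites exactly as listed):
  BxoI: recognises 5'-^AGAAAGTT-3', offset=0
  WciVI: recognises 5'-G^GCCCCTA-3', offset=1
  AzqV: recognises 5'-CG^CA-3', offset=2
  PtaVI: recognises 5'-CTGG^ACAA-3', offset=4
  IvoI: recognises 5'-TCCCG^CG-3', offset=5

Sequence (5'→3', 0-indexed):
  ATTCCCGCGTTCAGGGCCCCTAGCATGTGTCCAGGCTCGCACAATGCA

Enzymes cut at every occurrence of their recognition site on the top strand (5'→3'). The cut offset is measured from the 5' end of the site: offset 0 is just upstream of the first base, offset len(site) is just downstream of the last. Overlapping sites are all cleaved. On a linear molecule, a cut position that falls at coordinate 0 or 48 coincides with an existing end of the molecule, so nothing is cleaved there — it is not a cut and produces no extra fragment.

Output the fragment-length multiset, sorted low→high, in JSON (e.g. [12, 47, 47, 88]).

[7,8,9,24]

Per-enzyme occurrences:
  BxoI (AGAAAGTT, off=0): no sites
  WciVI GGCCCCTA/1: at [14] ⇒ [15]
  AzqV CGCA/2: at [37] ⇒ [39]
  PtaVI (CTGGACAA, off=4): no sites
  IvoI TCCCGCG/5: at [2] ⇒ [7]

All cut coordinates (distinct, sorted): [7, 15, 39]

Fragments:
  [0,7): 7 bp
  [7,15): 8 bp
  [15,39): 24 bp
  [39,48): 9 bp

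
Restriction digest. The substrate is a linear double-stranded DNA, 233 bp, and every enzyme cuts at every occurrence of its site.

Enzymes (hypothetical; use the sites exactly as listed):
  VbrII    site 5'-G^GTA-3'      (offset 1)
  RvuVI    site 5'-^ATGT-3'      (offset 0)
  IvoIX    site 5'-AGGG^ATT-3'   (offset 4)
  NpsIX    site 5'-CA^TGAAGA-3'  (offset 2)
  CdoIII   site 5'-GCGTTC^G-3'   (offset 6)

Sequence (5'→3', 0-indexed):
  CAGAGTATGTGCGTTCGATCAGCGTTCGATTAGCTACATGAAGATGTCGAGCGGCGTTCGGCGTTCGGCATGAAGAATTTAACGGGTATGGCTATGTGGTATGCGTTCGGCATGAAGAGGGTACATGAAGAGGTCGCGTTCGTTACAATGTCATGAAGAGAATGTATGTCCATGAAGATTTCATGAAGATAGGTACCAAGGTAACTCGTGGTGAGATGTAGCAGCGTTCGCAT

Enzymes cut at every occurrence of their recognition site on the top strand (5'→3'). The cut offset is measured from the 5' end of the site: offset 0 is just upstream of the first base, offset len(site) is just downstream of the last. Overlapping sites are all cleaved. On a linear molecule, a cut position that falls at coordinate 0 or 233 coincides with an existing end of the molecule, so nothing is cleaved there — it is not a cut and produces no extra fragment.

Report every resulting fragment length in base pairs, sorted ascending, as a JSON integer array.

[4,4,4,4,5,5,5,6,6,6,7,7,8,8,8,8,9,10,10,11,11,11,14,15,15,16,16]

Site scan:
  VbrII (GGTA, off=1): starts [84, 97, 119, 191, 199] → cuts [85, 98, 120, 192, 200]
  RvuVI (ATGT, off=0): starts [6, 43, 93, 147, 161, 165, 215] → cuts [6, 43, 93, 147, 161, 165, 215]
  IvoIX (AGGGATT, off=4): no sites
  NpsIX (CATGAAGA, off=2): starts [36, 68, 110, 123, 151, 170, 181] → cuts [38, 70, 112, 125, 153, 172, 183]
  CdoIII (GCGTTCG, off=6): starts [10, 21, 53, 60, 102, 135, 223] → cuts [16, 27, 59, 66, 108, 141, 229]

Pooled cuts: [6, 16, 27, 38, 43, 59, 66, 70, 85, 93, 98, 108, 112, 120, 125, 141, 147, 153, 161, 165, 172, 183, 192, 200, 215, 229]

Fragments:
  [0,6): 6 bp
  [6,16): 10 bp
  [16,27): 11 bp
  [27,38): 11 bp
  [38,43): 5 bp
  [43,59): 16 bp
  [59,66): 7 bp
  [66,70): 4 bp
  [70,85): 15 bp
  [85,93): 8 bp
  [93,98): 5 bp
  [98,108): 10 bp
  [108,112): 4 bp
  [112,120): 8 bp
  [120,125): 5 bp
  [125,141): 16 bp
  [141,147): 6 bp
  [147,153): 6 bp
  [153,161): 8 bp
  [161,165): 4 bp
  [165,172): 7 bp
  [172,183): 11 bp
  [183,192): 9 bp
  [192,200): 8 bp
  [200,215): 15 bp
  [215,229): 14 bp
  [229,233): 4 bp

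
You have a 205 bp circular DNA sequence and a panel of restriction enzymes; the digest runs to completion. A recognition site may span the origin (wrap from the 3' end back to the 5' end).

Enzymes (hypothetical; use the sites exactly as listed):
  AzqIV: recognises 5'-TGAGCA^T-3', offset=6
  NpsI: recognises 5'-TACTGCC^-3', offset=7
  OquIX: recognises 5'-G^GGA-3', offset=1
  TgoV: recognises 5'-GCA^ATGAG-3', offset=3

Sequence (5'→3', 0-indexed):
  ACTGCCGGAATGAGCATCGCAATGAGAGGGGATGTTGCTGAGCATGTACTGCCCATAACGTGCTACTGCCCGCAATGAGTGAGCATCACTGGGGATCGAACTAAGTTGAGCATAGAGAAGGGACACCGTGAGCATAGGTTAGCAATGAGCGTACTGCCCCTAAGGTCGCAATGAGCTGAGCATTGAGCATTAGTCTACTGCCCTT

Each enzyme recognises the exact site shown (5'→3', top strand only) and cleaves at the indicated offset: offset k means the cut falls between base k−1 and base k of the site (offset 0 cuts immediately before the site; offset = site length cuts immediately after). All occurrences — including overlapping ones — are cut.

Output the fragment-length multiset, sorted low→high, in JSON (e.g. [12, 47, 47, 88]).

[4,5,7,7,8,8,9,9,10,10,11,12,12,13,14,14,15,17,20]

Site scan:
  AzqIV TGAGCAT/6: at [10, 38, 79, 106, 128, 176, 183] ⇒ [16, 44, 85, 112, 134, 182, 189]
  NpsI TACTGCC/7: at [46, 63, 151, 195, 204] ⇒ [6, 53, 70, 158, 202]
  OquIX GGGA/1: at [28, 91, 119] ⇒ [29, 92, 120]
  TgoV GCAATGAG/3: at [18, 71, 141, 167] ⇒ [21, 74, 144, 170]

Pooled cuts: [6, 16, 21, 29, 44, 53, 70, 74, 85, 92, 112, 120, 134, 144, 158, 170, 182, 189, 202]

Fragments:
  6→16: 10 bp
  16→21: 5 bp
  21→29: 8 bp
  29→44: 15 bp
  44→53: 9 bp
  53→70: 17 bp
  70→74: 4 bp
  74→85: 11 bp
  85→92: 7 bp
  92→112: 20 bp
  112→120: 8 bp
  120→134: 14 bp
  134→144: 10 bp
  144→158: 14 bp
  158→170: 12 bp
  170→182: 12 bp
  182→189: 7 bp
  189→202: 13 bp
  202→6 (wrap): 205-202+6 = 9 bp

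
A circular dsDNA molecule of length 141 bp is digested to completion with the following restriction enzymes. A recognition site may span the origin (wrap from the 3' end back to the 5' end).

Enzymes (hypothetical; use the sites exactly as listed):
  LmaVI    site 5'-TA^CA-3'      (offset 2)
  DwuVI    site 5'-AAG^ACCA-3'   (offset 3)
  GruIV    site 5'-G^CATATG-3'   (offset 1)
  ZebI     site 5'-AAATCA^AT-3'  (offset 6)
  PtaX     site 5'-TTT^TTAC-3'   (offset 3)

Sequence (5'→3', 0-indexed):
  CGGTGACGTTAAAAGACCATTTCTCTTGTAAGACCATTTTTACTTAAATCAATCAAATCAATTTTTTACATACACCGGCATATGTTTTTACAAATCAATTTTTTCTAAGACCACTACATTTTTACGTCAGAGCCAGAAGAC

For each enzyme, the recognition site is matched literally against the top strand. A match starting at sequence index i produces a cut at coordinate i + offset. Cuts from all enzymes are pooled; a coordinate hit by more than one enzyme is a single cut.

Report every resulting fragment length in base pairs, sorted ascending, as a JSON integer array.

Site scan:
  LmaVI (TACA, off=2): starts [66, 70, 88, 114] → cuts [68, 72, 90, 116]
  DwuVI (AAGACCA, off=3): starts [12, 29, 106] → cuts [15, 32, 109]
  GruIV (GCATATG, off=1): starts [77] → cuts [78]
  ZebI (AAATCAAT, off=6): starts [45, 54, 91] → cuts [51, 60, 97]
  PtaX (TTTTTAC, off=3): starts [36, 62, 84, 118] → cuts [39, 65, 87, 121]

All cut coordinates (distinct, sorted): [15, 32, 39, 51, 60, 65, 68, 72, 78, 87, 90, 97, 109, 116, 121]

Fragments:
  15→32: 17 bp
  32→39: 7 bp
  39→51: 12 bp
  51→60: 9 bp
  60→65: 5 bp
  65→68: 3 bp
  68→72: 4 bp
  72→78: 6 bp
  78→87: 9 bp
  87→90: 3 bp
  90→97: 7 bp
  97→109: 12 bp
  109→116: 7 bp
  116→121: 5 bp
  121→15 (wrap): 141-121+15 = 35 bp

[3,3,4,5,5,6,7,7,7,9,9,12,12,17,35]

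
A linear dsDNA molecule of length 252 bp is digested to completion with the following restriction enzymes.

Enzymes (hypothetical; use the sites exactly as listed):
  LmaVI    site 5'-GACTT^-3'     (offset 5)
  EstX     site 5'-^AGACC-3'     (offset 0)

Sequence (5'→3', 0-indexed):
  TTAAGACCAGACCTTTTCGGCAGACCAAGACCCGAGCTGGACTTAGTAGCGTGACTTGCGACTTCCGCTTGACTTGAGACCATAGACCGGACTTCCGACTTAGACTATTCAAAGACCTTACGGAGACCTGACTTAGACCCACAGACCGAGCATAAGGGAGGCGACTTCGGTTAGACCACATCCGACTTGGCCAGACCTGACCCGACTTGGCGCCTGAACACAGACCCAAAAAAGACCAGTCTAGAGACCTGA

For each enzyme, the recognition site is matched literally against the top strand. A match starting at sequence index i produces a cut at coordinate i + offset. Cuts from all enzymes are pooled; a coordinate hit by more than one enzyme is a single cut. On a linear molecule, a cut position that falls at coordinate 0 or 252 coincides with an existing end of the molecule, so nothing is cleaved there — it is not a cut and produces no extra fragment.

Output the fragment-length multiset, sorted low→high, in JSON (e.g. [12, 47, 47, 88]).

Per-enzyme occurrences:
  LmaVI GACTT/5: at [39, 52, 59, 70, 89, 96, 129, 162, 183, 203] ⇒ [44, 57, 64, 75, 94, 101, 134, 167, 188, 208]
  EstX AGACC/0: at [3, 8, 21, 27, 76, 83, 112, 123, 134, 142, 172, 192, 221, 232, 244] ⇒ [3, 8, 21, 27, 76, 83, 112, 123, 134, 142, 172, 192, 221, 232, 244]

Pooled cuts: [3, 8, 21, 27, 44, 57, 64, 75, 76, 83, 94, 101, 112, 123, 134, 142, 167, 172, 188, 192, 208, 221, 232, 244]

Fragments:
  [0,3): 3 bp
  [3,8): 5 bp
  [8,21): 13 bp
  [21,27): 6 bp
  [27,44): 17 bp
  [44,57): 13 bp
  [57,64): 7 bp
  [64,75): 11 bp
  [75,76): 1 bp
  [76,83): 7 bp
  [83,94): 11 bp
  [94,101): 7 bp
  [101,112): 11 bp
  [112,123): 11 bp
  [123,134): 11 bp
  [134,142): 8 bp
  [142,167): 25 bp
  [167,172): 5 bp
  [172,188): 16 bp
  [188,192): 4 bp
  [192,208): 16 bp
  [208,221): 13 bp
  [221,232): 11 bp
  [232,244): 12 bp
  [244,252): 8 bp

[1,3,4,5,5,6,7,7,7,8,8,11,11,11,11,11,11,12,13,13,13,16,16,17,25]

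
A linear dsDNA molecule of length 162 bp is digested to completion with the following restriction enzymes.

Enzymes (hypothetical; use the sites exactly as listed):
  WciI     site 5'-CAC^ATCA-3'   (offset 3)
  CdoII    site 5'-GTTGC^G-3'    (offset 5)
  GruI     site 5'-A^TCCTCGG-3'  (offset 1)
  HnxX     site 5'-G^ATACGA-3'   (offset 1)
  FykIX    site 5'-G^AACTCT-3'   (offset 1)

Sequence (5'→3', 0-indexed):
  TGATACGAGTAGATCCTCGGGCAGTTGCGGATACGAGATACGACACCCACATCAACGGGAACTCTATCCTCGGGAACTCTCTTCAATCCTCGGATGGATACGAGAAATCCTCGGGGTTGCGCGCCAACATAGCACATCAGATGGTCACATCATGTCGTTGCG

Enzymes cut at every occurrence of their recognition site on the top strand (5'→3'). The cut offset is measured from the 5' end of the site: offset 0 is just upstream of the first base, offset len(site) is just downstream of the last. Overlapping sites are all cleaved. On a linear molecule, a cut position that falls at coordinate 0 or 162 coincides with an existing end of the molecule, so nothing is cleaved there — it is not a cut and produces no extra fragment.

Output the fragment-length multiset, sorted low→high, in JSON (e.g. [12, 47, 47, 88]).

Site scan:
  WciI CACATCA/3: at [47, 132, 145] ⇒ [50, 135, 148]
  CdoII GTTGCG/5: at [23, 115, 156] ⇒ [28, 120, 161]
  GruI ATCCTCGG/1: at [12, 65, 85, 106] ⇒ [13, 66, 86, 107]
  HnxX GATACGA/1: at [1, 29, 36, 96] ⇒ [2, 30, 37, 97]
  FykIX GAACTCT/1: at [58, 73] ⇒ [59, 74]

All cut coordinates (distinct, sorted): [2, 13, 28, 30, 37, 50, 59, 66, 74, 86, 97, 107, 120, 135, 148, 161]

Fragments:
  [0,2): 2 bp
  [2,13): 11 bp
  [13,28): 15 bp
  [28,30): 2 bp
  [30,37): 7 bp
  [37,50): 13 bp
  [50,59): 9 bp
  [59,66): 7 bp
  [66,74): 8 bp
  [74,86): 12 bp
  [86,97): 11 bp
  [97,107): 10 bp
  [107,120): 13 bp
  [120,135): 15 bp
  [135,148): 13 bp
  [148,161): 13 bp
  [161,162): 1 bp

[1,2,2,7,7,8,9,10,11,11,12,13,13,13,13,15,15]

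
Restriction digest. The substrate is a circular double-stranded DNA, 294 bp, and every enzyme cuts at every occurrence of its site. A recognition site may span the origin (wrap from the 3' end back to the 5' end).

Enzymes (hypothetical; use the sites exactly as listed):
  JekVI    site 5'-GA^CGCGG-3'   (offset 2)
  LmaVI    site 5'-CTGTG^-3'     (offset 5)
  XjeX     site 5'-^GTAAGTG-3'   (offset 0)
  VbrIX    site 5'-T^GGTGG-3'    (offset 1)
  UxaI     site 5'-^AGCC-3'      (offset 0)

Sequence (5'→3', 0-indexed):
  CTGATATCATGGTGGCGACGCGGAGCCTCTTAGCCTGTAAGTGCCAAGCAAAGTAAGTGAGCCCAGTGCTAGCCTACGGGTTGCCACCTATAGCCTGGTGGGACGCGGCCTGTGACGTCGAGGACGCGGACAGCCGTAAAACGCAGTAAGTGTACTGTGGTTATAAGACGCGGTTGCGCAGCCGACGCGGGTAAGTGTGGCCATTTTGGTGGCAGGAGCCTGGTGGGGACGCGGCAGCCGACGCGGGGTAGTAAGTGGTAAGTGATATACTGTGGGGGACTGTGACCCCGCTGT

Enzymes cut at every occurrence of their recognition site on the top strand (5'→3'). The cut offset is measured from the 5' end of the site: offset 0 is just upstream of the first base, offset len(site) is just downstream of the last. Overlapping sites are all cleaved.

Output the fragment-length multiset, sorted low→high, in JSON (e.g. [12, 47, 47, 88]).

[5,5,5,5,5,6,6,6,7,7,7,7,8,8,8,9,9,9,10,10,11,11,11,14,14,16,17,17,20,21]

Per-enzyme occurrences:
  JekVI (GACGCGG, off=2): starts [16, 101, 122, 166, 183, 227, 239] → cuts [18, 103, 124, 168, 185, 229, 241]
  LmaVI (CTGTG, off=5): starts [109, 154, 269, 279] → cuts [114, 159, 274, 284]
  XjeX (GTAAGTG, off=0): starts [36, 52, 145, 190, 250, 257] → cuts [36, 52, 145, 190, 250, 257]
  VbrIX (TGGTGG, off=1): starts [9, 95, 206, 220] → cuts [10, 96, 207, 221]
  UxaI (AGCC, off=0): starts [23, 31, 59, 70, 91, 131, 179, 216, 235] → cuts [23, 31, 59, 70, 91, 131, 179, 216, 235]

Pooled cuts: [10, 18, 23, 31, 36, 52, 59, 70, 91, 96, 103, 114, 124, 131, 145, 159, 168, 179, 185, 190, 207, 216, 221, 229, 235, 241, 250, 257, 274, 284]

Fragment lengths:
  10→18: 8 bp
  18→23: 5 bp
  23→31: 8 bp
  31→36: 5 bp
  36→52: 16 bp
  52→59: 7 bp
  59→70: 11 bp
  70→91: 21 bp
  91→96: 5 bp
  96→103: 7 bp
  103→114: 11 bp
  114→124: 10 bp
  124→131: 7 bp
  131→145: 14 bp
  145→159: 14 bp
  159→168: 9 bp
  168→179: 11 bp
  179→185: 6 bp
  185→190: 5 bp
  190→207: 17 bp
  207→216: 9 bp
  216→221: 5 bp
  221→229: 8 bp
  229→235: 6 bp
  235→241: 6 bp
  241→250: 9 bp
  250→257: 7 bp
  257→274: 17 bp
  274→284: 10 bp
  284→10 (wrap): 294-284+10 = 20 bp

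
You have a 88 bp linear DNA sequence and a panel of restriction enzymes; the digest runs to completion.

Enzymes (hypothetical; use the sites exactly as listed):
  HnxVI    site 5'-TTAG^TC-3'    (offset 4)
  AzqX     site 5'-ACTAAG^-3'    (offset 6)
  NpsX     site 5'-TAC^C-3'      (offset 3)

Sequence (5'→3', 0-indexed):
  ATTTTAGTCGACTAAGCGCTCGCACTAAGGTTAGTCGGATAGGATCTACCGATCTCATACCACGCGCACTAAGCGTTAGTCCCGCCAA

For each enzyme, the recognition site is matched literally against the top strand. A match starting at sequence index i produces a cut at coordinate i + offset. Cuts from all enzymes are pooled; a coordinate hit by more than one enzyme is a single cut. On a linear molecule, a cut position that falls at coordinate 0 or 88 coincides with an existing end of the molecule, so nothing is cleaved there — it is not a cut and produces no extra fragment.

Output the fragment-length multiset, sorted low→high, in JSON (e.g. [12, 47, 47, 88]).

[5,6,7,9,9,11,13,13,15]

Per-enzyme occurrences:
  HnxVI (TTAGTC, off=4): starts [3, 30, 75] → cuts [7, 34, 79]
  AzqX (ACTAAG, off=6): starts [10, 23, 67] → cuts [16, 29, 73]
  NpsX (TACC, off=3): starts [46, 57] → cuts [49, 60]

Pooled cuts: [7, 16, 29, 34, 49, 60, 73, 79]

Fragments:
  [0,7): 7 bp
  [7,16): 9 bp
  [16,29): 13 bp
  [29,34): 5 bp
  [34,49): 15 bp
  [49,60): 11 bp
  [60,73): 13 bp
  [73,79): 6 bp
  [79,88): 9 bp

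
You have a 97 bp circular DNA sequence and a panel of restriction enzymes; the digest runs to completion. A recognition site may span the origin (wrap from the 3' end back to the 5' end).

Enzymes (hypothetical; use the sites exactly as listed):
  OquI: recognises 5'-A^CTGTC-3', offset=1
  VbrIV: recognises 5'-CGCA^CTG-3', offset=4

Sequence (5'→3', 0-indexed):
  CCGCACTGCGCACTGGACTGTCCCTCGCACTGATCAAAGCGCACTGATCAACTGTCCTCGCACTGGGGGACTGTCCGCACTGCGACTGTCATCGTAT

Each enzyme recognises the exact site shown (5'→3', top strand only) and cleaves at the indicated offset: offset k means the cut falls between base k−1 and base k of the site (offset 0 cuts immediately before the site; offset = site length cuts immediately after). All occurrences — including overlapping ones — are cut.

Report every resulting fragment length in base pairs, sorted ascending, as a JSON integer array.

[5,6,7,8,8,9,11,12,14,17]

Site scan:
  OquI ACTGTC/1: at [16, 50, 69, 84] ⇒ [17, 51, 70, 85]
  VbrIV CGCACTG/4: at [1, 8, 25, 39, 58, 75] ⇒ [5, 12, 29, 43, 62, 79]

All cut coordinates (distinct, sorted): [5, 12, 17, 29, 43, 51, 62, 70, 79, 85]

Fragments:
  5→12: 7 bp
  12→17: 5 bp
  17→29: 12 bp
  29→43: 14 bp
  43→51: 8 bp
  51→62: 11 bp
  62→70: 8 bp
  70→79: 9 bp
  79→85: 6 bp
  85→5 (wrap): 97-85+5 = 17 bp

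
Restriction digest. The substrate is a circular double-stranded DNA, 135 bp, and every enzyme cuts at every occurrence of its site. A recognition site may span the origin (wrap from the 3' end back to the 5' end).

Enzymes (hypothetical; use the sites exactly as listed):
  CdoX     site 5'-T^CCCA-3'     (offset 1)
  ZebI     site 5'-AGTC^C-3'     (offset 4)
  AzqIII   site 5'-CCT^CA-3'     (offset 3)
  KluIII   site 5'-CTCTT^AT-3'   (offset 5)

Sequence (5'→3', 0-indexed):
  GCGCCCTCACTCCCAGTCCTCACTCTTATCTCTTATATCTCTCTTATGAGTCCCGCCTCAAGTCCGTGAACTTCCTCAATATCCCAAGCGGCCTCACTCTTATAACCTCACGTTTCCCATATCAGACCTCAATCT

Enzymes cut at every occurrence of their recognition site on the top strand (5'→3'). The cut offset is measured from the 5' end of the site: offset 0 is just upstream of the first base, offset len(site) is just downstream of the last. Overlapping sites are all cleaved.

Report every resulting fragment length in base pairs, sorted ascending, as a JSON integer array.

[2,4,6,6,6,7,7,7,7,7,7,7,11,12,12,13,14]

Scan for sites:
  CdoX (TCCCA, off=1): starts [10, 81, 114] → cuts [11, 82, 115]
  ZebI (AGTCC, off=4): starts [14, 48, 60] → cuts [18, 52, 64]
  AzqIII (CCTCA, off=3): starts [4, 17, 55, 73, 91, 105, 126] → cuts [7, 20, 58, 76, 94, 108, 129]
  KluIII (CTCTTAT, off=5): starts [22, 29, 40, 96] → cuts [27, 34, 45, 101]

All cut coordinates (distinct, sorted): [7, 11, 18, 20, 27, 34, 45, 52, 58, 64, 76, 82, 94, 101, 108, 115, 129]

Fragments:
  7→11: 4 bp
  11→18: 7 bp
  18→20: 2 bp
  20→27: 7 bp
  27→34: 7 bp
  34→45: 11 bp
  45→52: 7 bp
  52→58: 6 bp
  58→64: 6 bp
  64→76: 12 bp
  76→82: 6 bp
  82→94: 12 bp
  94→101: 7 bp
  101→108: 7 bp
  108→115: 7 bp
  115→129: 14 bp
  129→7 (wrap): 135-129+7 = 13 bp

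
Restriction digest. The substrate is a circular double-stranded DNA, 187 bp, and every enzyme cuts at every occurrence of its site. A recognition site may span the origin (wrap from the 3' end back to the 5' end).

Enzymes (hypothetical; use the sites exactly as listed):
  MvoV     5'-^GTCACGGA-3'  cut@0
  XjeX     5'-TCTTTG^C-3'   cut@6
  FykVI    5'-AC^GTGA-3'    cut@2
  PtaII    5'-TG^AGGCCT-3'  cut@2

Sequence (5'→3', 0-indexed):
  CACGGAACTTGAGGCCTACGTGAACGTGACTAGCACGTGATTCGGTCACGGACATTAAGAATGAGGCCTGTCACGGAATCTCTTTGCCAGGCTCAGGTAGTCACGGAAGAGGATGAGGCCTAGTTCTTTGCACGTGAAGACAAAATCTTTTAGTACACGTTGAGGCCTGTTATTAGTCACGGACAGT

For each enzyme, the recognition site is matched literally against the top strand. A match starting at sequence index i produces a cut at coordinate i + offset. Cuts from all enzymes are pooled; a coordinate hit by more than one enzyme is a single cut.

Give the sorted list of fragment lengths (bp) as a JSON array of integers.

[3,6,6,8,8,10,11,13,13,13,15,16,17,19,29]

Site scan:
  MvoV GTCACGGA/0: at [44, 69, 99, 175, 185] ⇒ [44, 69, 99, 175, 185]
  XjeX TCTTTGC/6: at [80, 124] ⇒ [86, 130]
  FykVI ACGTGA/2: at [17, 23, 34, 131] ⇒ [19, 25, 36, 133]
  PtaII TGAGGCCT/2: at [9, 61, 113, 160] ⇒ [11, 63, 115, 162]

Pooled cuts: [11, 19, 25, 36, 44, 63, 69, 86, 99, 115, 130, 133, 162, 175, 185]

Fragments:
  11→19: 8 bp
  19→25: 6 bp
  25→36: 11 bp
  36→44: 8 bp
  44→63: 19 bp
  63→69: 6 bp
  69→86: 17 bp
  86→99: 13 bp
  99→115: 16 bp
  115→130: 15 bp
  130→133: 3 bp
  133→162: 29 bp
  162→175: 13 bp
  175→185: 10 bp
  185→11 (wrap): 187-185+11 = 13 bp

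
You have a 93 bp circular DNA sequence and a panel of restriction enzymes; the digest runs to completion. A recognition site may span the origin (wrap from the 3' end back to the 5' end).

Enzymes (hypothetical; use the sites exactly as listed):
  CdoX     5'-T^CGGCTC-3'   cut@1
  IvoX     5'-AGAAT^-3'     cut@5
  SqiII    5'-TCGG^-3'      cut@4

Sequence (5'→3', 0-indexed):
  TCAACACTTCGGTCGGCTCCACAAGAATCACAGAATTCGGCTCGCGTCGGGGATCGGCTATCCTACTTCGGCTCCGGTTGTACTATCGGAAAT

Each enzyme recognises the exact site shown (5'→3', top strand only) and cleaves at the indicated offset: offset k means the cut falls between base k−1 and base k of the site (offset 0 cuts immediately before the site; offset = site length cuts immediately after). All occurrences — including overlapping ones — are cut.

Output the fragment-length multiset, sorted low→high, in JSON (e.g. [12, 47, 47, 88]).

[1,1,3,3,3,7,8,10,11,12,16,18]

Site scan:
  CdoX TCGGCTC/1: at [12, 36, 67] ⇒ [13, 37, 68]
  IvoX AGAAT/5: at [23, 31] ⇒ [28, 36]
  SqiII TCGG/4: at [8, 12, 36, 46, 53, 67, 85] ⇒ [12, 16, 40, 50, 57, 71, 89]

Pooled cuts: [12, 13, 16, 28, 36, 37, 40, 50, 57, 68, 71, 89]

Fragment lengths:
  12→13: 1 bp
  13→16: 3 bp
  16→28: 12 bp
  28→36: 8 bp
  36→37: 1 bp
  37→40: 3 bp
  40→50: 10 bp
  50→57: 7 bp
  57→68: 11 bp
  68→71: 3 bp
  71→89: 18 bp
  89→12 (wrap): 93-89+12 = 16 bp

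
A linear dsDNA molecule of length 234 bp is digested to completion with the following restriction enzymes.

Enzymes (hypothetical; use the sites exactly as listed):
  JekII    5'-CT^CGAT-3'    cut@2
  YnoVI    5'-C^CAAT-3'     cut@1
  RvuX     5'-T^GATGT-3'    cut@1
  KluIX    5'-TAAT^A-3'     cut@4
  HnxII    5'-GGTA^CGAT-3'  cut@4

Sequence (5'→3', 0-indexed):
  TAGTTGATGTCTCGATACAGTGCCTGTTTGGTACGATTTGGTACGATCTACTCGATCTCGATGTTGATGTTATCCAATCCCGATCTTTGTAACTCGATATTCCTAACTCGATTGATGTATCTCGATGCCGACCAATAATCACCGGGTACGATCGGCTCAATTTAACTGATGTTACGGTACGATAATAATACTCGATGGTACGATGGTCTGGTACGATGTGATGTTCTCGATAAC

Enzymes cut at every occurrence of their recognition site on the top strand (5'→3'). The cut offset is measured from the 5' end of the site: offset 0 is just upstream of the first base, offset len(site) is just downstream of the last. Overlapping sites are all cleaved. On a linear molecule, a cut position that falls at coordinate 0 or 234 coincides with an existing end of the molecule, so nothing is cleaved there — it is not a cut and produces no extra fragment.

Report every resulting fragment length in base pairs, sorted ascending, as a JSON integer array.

[3,3,5,5,6,6,7,7,7,7,8,8,9,9,9,10,10,12,13,14,16,19,20,21]

Scan for sites:
  JekII CTCGAT/2: at [10, 50, 56, 92, 106, 120, 190, 225] ⇒ [12, 52, 58, 94, 108, 122, 192, 227]
  YnoVI CCAAT/1: at [73, 131] ⇒ [74, 132]
  RvuX TGATGT/1: at [4, 64, 112, 166, 218] ⇒ [5, 65, 113, 167, 219]
  KluIX TAATA/4: at [182, 185] ⇒ [186, 189]
  HnxII GGTACGAT/4: at [29, 39, 144, 175, 196, 209] ⇒ [33, 43, 148, 179, 200, 213]

All cut coordinates (distinct, sorted): [5, 12, 33, 43, 52, 58, 65, 74, 94, 108, 113, 122, 132, 148, 167, 179, 186, 189, 192, 200, 213, 219, 227]

Fragments:
  [0,5): 5 bp
  [5,12): 7 bp
  [12,33): 21 bp
  [33,43): 10 bp
  [43,52): 9 bp
  [52,58): 6 bp
  [58,65): 7 bp
  [65,74): 9 bp
  [74,94): 20 bp
  [94,108): 14 bp
  [108,113): 5 bp
  [113,122): 9 bp
  [122,132): 10 bp
  [132,148): 16 bp
  [148,167): 19 bp
  [167,179): 12 bp
  [179,186): 7 bp
  [186,189): 3 bp
  [189,192): 3 bp
  [192,200): 8 bp
  [200,213): 13 bp
  [213,219): 6 bp
  [219,227): 8 bp
  [227,234): 7 bp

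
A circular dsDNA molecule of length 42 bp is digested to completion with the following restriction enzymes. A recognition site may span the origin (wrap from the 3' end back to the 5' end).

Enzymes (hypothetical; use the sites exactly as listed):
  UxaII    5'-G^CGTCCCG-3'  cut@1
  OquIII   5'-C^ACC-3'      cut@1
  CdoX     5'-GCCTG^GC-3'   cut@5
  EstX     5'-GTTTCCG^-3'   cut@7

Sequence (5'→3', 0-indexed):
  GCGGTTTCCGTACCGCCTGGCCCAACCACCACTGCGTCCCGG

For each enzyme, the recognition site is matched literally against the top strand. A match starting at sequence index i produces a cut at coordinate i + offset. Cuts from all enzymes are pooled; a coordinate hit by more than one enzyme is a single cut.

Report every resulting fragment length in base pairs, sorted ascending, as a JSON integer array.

Scan for sites:
  UxaII (GCGTCCCG, off=1): starts [33] → cuts [34]
  OquIII (CACC, off=1): starts [26] → cuts [27]
  CdoX (GCCTGGC, off=5): starts [14] → cuts [19]
  EstX (GTTTCCG, off=7): starts [3] → cuts [10]

All cut coordinates (distinct, sorted): [10, 19, 27, 34]

Fragment lengths:
  10→19: 9 bp
  19→27: 8 bp
  27→34: 7 bp
  34→10 (wrap): 42-34+10 = 18 bp

[7,8,9,18]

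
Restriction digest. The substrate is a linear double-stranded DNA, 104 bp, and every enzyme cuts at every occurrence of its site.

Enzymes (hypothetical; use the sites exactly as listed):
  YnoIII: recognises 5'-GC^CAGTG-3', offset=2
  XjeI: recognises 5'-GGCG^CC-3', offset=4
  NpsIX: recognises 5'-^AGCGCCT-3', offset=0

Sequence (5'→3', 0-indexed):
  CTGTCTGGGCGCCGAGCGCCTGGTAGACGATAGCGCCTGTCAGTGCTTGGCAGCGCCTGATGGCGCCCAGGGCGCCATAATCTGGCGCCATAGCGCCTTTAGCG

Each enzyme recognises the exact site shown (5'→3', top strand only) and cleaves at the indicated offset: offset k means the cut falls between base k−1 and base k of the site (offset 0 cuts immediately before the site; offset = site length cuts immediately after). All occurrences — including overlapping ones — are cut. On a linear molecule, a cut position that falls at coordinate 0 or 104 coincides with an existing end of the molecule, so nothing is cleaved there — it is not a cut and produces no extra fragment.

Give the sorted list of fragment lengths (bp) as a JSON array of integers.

Site scan:
  YnoIII (GCCAGTG, off=2): no sites
  XjeI GGCGCC/4: at [7, 61, 70, 83] ⇒ [11, 65, 74, 87]
  NpsIX AGCGCCT/0: at [14, 31, 51, 91] ⇒ [14, 31, 51, 91]

Pooled cuts: [11, 14, 31, 51, 65, 74, 87, 91]

Fragments:
  [0,11): 11 bp
  [11,14): 3 bp
  [14,31): 17 bp
  [31,51): 20 bp
  [51,65): 14 bp
  [65,74): 9 bp
  [74,87): 13 bp
  [87,91): 4 bp
  [91,104): 13 bp

[3,4,9,11,13,13,14,17,20]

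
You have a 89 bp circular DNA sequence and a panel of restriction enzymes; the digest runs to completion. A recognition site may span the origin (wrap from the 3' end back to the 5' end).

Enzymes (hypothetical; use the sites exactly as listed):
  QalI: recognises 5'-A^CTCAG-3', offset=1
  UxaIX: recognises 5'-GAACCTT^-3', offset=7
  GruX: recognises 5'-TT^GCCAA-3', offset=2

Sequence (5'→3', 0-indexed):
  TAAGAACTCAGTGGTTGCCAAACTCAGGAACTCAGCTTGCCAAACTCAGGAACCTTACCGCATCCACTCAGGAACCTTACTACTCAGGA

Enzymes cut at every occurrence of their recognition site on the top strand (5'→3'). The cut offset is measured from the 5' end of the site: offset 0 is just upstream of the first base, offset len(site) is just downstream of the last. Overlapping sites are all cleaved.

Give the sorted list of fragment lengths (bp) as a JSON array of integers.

Per-enzyme occurrences:
  QalI (ACTCAG, off=1): starts [5, 21, 29, 43, 65, 81] → cuts [6, 22, 30, 44, 66, 82]
  UxaIX (GAACCTT, off=7): starts [49, 71] → cuts [56, 78]
  GruX (TTGCCAA, off=2): starts [14, 36] → cuts [16, 38]

Pooled cuts: [6, 16, 22, 30, 38, 44, 56, 66, 78, 82]

Fragment lengths:
  6→16: 10 bp
  16→22: 6 bp
  22→30: 8 bp
  30→38: 8 bp
  38→44: 6 bp
  44→56: 12 bp
  56→66: 10 bp
  66→78: 12 bp
  78→82: 4 bp
  82→6 (wrap): 89-82+6 = 13 bp

[4,6,6,8,8,10,10,12,12,13]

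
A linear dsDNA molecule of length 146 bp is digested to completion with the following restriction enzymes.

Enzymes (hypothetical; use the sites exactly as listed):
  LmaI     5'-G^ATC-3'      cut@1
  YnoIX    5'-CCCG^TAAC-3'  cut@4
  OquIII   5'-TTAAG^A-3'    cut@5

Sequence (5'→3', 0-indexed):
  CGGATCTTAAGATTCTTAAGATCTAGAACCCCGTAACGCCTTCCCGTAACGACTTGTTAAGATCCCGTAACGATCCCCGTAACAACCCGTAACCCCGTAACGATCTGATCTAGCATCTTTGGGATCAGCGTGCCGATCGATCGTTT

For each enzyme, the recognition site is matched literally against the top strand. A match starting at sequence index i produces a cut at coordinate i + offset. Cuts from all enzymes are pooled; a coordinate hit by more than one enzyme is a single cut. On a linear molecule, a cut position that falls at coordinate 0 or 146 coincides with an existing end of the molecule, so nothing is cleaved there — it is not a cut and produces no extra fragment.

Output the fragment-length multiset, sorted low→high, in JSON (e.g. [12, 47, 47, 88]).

[3,4,5,5,5,6,7,7,8,8,9,10,12,13,13,15,16]

Per-enzyme occurrences:
  LmaI (GATC, off=1): starts [2, 19, 60, 71, 101, 106, 122, 134, 138] → cuts [3, 20, 61, 72, 102, 107, 123, 135, 139]
  YnoIX (CCCGTAAC, off=4): starts [29, 42, 63, 75, 85, 93] → cuts [33, 46, 67, 79, 89, 97]
  OquIII (TTAAGA, off=5): starts [6, 15, 56] → cuts [11, 20, 61]

All cut coordinates (distinct, sorted): [3, 11, 20, 33, 46, 61, 67, 72, 79, 89, 97, 102, 107, 123, 135, 139]

Fragments:
  [0,3): 3 bp
  [3,11): 8 bp
  [11,20): 9 bp
  [20,33): 13 bp
  [33,46): 13 bp
  [46,61): 15 bp
  [61,67): 6 bp
  [67,72): 5 bp
  [72,79): 7 bp
  [79,89): 10 bp
  [89,97): 8 bp
  [97,102): 5 bp
  [102,107): 5 bp
  [107,123): 16 bp
  [123,135): 12 bp
  [135,139): 4 bp
  [139,146): 7 bp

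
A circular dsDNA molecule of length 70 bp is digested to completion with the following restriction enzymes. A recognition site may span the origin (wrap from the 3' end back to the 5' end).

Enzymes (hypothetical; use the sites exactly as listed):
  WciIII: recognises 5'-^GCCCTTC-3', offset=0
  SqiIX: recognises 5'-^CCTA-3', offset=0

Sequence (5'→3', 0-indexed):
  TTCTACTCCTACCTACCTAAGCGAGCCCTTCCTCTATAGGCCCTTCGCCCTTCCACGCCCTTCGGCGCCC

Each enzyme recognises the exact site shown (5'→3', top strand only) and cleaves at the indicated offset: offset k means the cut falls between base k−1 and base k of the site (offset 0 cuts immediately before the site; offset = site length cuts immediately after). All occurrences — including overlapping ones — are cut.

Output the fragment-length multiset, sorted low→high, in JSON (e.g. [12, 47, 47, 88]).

[4,4,7,9,10,10,11,15]

Per-enzyme occurrences:
  WciIII (GCCCTTC, off=0): starts [24, 39, 46, 56, 66] → cuts [24, 39, 46, 56, 66]
  SqiIX (CCTA, off=0): starts [7, 11, 15] → cuts [7, 11, 15]

All cut coordinates (distinct, sorted): [7, 11, 15, 24, 39, 46, 56, 66]

Fragments:
  7→11: 4 bp
  11→15: 4 bp
  15→24: 9 bp
  24→39: 15 bp
  39→46: 7 bp
  46→56: 10 bp
  56→66: 10 bp
  66→7 (wrap): 70-66+7 = 11 bp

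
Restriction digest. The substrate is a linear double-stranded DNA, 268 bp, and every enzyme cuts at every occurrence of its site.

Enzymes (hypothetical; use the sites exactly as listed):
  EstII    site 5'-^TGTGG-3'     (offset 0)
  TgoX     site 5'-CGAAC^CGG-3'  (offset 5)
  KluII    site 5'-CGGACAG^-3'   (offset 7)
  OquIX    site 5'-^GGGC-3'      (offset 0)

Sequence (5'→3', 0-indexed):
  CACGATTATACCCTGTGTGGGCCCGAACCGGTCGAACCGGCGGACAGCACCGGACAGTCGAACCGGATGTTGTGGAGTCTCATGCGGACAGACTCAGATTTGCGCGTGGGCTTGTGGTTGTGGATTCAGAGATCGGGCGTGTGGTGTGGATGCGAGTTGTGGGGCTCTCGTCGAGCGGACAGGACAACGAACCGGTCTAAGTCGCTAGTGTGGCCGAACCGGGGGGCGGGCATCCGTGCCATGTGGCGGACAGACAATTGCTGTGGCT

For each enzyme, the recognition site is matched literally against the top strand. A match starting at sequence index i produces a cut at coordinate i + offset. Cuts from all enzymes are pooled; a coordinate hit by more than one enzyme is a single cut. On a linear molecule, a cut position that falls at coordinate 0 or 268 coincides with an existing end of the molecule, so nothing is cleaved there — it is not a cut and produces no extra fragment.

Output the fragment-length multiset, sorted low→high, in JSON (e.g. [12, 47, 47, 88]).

[3,4,4,4,5,5,5,6,6,7,7,8,9,10,10,10,10,11,12,13,14,15,16,16,16,21,21]

Site scan:
  EstII (TGTGG, off=0): starts [15, 70, 112, 118, 139, 144, 157, 208, 241, 261] → cuts [15, 70, 112, 118, 139, 144, 157, 208, 241, 261]
  TgoX (CGAACCGG, off=5): starts [23, 32, 58, 187, 214] → cuts [28, 37, 63, 192, 219]
  KluII (CGGACAG, off=7): starts [40, 50, 84, 175, 246] → cuts [47, 57, 91, 182, 253]
  OquIX (GGGC, off=0): starts [18, 107, 134, 161, 223, 227] → cuts [18, 107, 134, 161, 223, 227]

All cut coordinates (distinct, sorted): [15, 18, 28, 37, 47, 57, 63, 70, 91, 107, 112, 118, 134, 139, 144, 157, 161, 182, 192, 208, 219, 223, 227, 241, 253, 261]

Fragments:
  [0,15): 15 bp
  [15,18): 3 bp
  [18,28): 10 bp
  [28,37): 9 bp
  [37,47): 10 bp
  [47,57): 10 bp
  [57,63): 6 bp
  [63,70): 7 bp
  [70,91): 21 bp
  [91,107): 16 bp
  [107,112): 5 bp
  [112,118): 6 bp
  [118,134): 16 bp
  [134,139): 5 bp
  [139,144): 5 bp
  [144,157): 13 bp
  [157,161): 4 bp
  [161,182): 21 bp
  [182,192): 10 bp
  [192,208): 16 bp
  [208,219): 11 bp
  [219,223): 4 bp
  [223,227): 4 bp
  [227,241): 14 bp
  [241,253): 12 bp
  [253,261): 8 bp
  [261,268): 7 bp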